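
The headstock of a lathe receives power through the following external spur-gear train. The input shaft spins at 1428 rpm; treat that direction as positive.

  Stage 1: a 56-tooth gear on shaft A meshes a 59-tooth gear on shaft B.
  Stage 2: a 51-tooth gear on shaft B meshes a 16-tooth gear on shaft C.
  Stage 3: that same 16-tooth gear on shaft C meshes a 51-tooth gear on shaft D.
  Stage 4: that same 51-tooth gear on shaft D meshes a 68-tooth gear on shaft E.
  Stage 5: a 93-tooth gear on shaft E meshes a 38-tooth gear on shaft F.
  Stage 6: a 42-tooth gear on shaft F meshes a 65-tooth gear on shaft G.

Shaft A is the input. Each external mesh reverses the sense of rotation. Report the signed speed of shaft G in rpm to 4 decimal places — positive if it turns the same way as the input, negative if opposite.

+1607.5362 rpm (same as input, |ω| = 1607.5362 rpm)

Stage 1 [56T→59T]: ω = 1428.0000×56/59 = 1355.3898 rpm, dir flips to −; running = −1355.3898
Stage 2 [51T→16T]: ω = 1355.3898×51/16 = 4320.3051 rpm, dir flips to +; running = +4320.3051
Stage 3 [16T→51T]: ω = 4320.3051×16/51 = 1355.3898 rpm, dir flips to −; running = −1355.3898
Stage 4 [51T→68T]: ω = 1355.3898×51/68 = 1016.5424 rpm, dir flips to +; running = +1016.5424
Stage 5 [93T→38T]: ω = 1016.5424×93/38 = 2487.8537 rpm, dir flips to −; running = −2487.8537
Stage 6 [42T→65T]: ω = 2487.8537×42/65 = 1607.5362 rpm, dir flips to +; running = +1607.5362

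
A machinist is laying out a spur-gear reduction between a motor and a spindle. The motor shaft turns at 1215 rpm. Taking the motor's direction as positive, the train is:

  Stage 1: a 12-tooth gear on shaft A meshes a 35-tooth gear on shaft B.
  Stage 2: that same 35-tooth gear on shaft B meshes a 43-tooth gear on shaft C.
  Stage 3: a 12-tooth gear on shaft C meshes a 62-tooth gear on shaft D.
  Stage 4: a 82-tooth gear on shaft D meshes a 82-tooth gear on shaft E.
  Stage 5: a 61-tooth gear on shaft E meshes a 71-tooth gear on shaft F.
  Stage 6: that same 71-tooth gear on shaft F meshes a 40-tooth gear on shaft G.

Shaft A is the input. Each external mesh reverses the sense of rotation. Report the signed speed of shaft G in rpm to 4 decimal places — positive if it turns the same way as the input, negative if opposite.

Stage 1 [12T→35T]: ω = 1215.0000×12/35 = 416.5714 rpm, dir flips to −; running = −416.5714
Stage 2 [35T→43T]: ω = 416.5714×35/43 = 339.0698 rpm, dir flips to +; running = +339.0698
Stage 3 [12T→62T]: ω = 339.0698×12/62 = 65.6264 rpm, dir flips to −; running = −65.6264
Stage 4 [82T→82T]: ω = 65.6264×82/82 = 65.6264 rpm, dir flips to +; running = +65.6264
Stage 5 [61T→71T]: ω = 65.6264×61/71 = 56.3833 rpm, dir flips to −; running = −56.3833
Stage 6 [71T→40T]: ω = 56.3833×71/40 = 100.0803 rpm, dir flips to +; running = +100.0803

+100.0803 rpm (same as input, |ω| = 100.0803 rpm)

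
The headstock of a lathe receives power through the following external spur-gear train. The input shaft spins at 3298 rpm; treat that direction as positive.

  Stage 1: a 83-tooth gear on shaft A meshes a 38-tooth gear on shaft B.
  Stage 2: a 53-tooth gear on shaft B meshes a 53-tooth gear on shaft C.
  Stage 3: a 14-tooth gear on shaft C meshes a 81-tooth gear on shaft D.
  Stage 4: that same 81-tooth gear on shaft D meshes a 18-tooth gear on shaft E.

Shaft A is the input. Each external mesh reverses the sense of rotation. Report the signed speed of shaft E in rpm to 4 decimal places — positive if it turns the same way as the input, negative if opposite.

Stage 1 [83T→38T]: ω = 3298.0000×83/38 = 7203.5263 rpm, dir flips to −; running = −7203.5263
Stage 2 [53T→53T]: ω = 7203.5263×53/53 = 7203.5263 rpm, dir flips to +; running = +7203.5263
Stage 3 [14T→81T]: ω = 7203.5263×14/81 = 1245.0539 rpm, dir flips to −; running = −1245.0539
Stage 4 [81T→18T]: ω = 1245.0539×81/18 = 5602.7427 rpm, dir flips to +; running = +5602.7427

+5602.7427 rpm (same as input, |ω| = 5602.7427 rpm)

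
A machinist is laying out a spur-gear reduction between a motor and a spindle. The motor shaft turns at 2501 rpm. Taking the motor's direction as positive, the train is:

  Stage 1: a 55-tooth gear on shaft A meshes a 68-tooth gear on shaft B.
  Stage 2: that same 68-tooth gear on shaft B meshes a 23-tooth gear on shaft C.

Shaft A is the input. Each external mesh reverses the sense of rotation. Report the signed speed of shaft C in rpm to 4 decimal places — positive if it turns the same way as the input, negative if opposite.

Stage 1 [55T→68T]: ω = 2501.0000×55/68 = 2022.8676 rpm, dir flips to −; running = −2022.8676
Stage 2 [68T→23T]: ω = 2022.8676×68/23 = 5980.6522 rpm, dir flips to +; running = +5980.6522

+5980.6522 rpm (same as input, |ω| = 5980.6522 rpm)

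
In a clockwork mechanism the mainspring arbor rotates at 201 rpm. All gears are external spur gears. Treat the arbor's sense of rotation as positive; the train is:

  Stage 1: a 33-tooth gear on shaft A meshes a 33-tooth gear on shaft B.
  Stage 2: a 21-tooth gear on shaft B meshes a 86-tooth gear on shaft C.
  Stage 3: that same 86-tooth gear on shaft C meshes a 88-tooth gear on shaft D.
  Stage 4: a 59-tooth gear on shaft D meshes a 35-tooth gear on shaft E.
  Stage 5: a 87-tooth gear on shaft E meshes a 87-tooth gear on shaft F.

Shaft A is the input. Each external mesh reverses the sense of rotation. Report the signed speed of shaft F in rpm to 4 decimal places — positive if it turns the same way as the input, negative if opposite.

Stage 1 [33T→33T]: ω = 201.0000×33/33 = 201.0000 rpm, dir flips to −; running = −201.0000
Stage 2 [21T→86T]: ω = 201.0000×21/86 = 49.0814 rpm, dir flips to +; running = +49.0814
Stage 3 [86T→88T]: ω = 49.0814×86/88 = 47.9659 rpm, dir flips to −; running = −47.9659
Stage 4 [59T→35T]: ω = 47.9659×59/35 = 80.8568 rpm, dir flips to +; running = +80.8568
Stage 5 [87T→87T]: ω = 80.8568×87/87 = 80.8568 rpm, dir flips to −; running = −80.8568

-80.8568 rpm (opposite to input, |ω| = 80.8568 rpm)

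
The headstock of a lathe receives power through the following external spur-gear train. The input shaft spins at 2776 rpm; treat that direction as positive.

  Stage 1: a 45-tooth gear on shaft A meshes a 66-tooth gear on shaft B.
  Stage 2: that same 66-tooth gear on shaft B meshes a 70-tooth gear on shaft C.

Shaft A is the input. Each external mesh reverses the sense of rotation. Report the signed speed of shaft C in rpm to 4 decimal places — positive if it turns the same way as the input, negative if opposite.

Stage 1 [45T→66T]: ω = 2776.0000×45/66 = 1892.7273 rpm, dir flips to −; running = −1892.7273
Stage 2 [66T→70T]: ω = 1892.7273×66/70 = 1784.5714 rpm, dir flips to +; running = +1784.5714

+1784.5714 rpm (same as input, |ω| = 1784.5714 rpm)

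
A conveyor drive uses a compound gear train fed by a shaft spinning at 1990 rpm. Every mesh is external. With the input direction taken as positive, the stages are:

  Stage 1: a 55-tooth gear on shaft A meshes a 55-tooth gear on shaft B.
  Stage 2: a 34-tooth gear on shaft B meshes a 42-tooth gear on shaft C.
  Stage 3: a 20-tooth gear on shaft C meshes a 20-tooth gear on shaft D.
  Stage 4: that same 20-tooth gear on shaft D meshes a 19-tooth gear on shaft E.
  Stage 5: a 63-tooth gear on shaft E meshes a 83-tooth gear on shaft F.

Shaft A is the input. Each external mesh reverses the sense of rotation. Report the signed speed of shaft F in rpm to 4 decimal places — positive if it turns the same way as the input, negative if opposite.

-1287.1275 rpm (opposite to input, |ω| = 1287.1275 rpm)

Stage 1 [55T→55T]: ω = 1990.0000×55/55 = 1990.0000 rpm, dir flips to −; running = −1990.0000
Stage 2 [34T→42T]: ω = 1990.0000×34/42 = 1610.9524 rpm, dir flips to +; running = +1610.9524
Stage 3 [20T→20T]: ω = 1610.9524×20/20 = 1610.9524 rpm, dir flips to −; running = −1610.9524
Stage 4 [20T→19T]: ω = 1610.9524×20/19 = 1695.7393 rpm, dir flips to +; running = +1695.7393
Stage 5 [63T→83T]: ω = 1695.7393×63/83 = 1287.1275 rpm, dir flips to −; running = −1287.1275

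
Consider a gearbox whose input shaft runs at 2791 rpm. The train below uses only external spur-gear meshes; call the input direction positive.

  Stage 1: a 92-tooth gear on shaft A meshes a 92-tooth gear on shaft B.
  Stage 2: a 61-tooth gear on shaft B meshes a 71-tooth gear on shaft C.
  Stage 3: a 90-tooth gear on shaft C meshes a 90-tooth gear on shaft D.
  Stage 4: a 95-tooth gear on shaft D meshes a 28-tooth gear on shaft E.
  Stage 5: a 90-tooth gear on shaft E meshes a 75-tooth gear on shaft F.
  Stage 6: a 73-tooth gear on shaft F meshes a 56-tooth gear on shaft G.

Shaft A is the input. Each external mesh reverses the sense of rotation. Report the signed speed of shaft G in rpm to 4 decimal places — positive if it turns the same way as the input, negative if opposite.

Stage 1 [92T→92T]: ω = 2791.0000×92/92 = 2791.0000 rpm, dir flips to −; running = −2791.0000
Stage 2 [61T→71T]: ω = 2791.0000×61/71 = 2397.9014 rpm, dir flips to +; running = +2397.9014
Stage 3 [90T→90T]: ω = 2397.9014×90/90 = 2397.9014 rpm, dir flips to −; running = −2397.9014
Stage 4 [95T→28T]: ω = 2397.9014×95/28 = 8135.7369 rpm, dir flips to +; running = +8135.7369
Stage 5 [90T→75T]: ω = 8135.7369×90/75 = 9762.8843 rpm, dir flips to −; running = −9762.8843
Stage 6 [73T→56T]: ω = 9762.8843×73/56 = 12726.6170 rpm, dir flips to +; running = +12726.6170

+12726.6170 rpm (same as input, |ω| = 12726.6170 rpm)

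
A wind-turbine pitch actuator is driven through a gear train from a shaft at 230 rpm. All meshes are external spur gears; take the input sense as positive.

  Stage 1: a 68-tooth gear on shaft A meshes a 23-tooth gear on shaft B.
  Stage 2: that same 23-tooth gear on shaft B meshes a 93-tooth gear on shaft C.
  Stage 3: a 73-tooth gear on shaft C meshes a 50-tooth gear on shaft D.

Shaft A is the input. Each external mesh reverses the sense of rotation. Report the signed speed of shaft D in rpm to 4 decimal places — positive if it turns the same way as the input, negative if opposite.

Stage 1 [68T→23T]: ω = 230.0000×68/23 = 680.0000 rpm, dir flips to −; running = −680.0000
Stage 2 [23T→93T]: ω = 680.0000×23/93 = 168.1720 rpm, dir flips to +; running = +168.1720
Stage 3 [73T→50T]: ω = 168.1720×73/50 = 245.5312 rpm, dir flips to −; running = −245.5312

-245.5312 rpm (opposite to input, |ω| = 245.5312 rpm)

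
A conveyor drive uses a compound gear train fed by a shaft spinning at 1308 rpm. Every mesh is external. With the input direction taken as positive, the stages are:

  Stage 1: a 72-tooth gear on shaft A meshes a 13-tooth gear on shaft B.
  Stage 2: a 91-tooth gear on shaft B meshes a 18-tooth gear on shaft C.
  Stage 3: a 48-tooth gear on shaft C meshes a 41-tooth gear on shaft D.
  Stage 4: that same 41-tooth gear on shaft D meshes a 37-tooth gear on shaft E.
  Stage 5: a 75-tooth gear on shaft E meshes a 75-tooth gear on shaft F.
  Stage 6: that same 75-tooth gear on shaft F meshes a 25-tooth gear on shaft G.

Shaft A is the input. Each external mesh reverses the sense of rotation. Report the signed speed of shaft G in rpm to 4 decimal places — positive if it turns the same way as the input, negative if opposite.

Stage 1 [72T→13T]: ω = 1308.0000×72/13 = 7244.3077 rpm, dir flips to −; running = −7244.3077
Stage 2 [91T→18T]: ω = 7244.3077×91/18 = 36624.0000 rpm, dir flips to +; running = +36624.0000
Stage 3 [48T→41T]: ω = 36624.0000×48/41 = 42876.8780 rpm, dir flips to −; running = −42876.8780
Stage 4 [41T→37T]: ω = 42876.8780×41/37 = 47512.2162 rpm, dir flips to +; running = +47512.2162
Stage 5 [75T→75T]: ω = 47512.2162×75/75 = 47512.2162 rpm, dir flips to −; running = −47512.2162
Stage 6 [75T→25T]: ω = 47512.2162×75/25 = 142536.6486 rpm, dir flips to +; running = +142536.6486

+142536.6486 rpm (same as input, |ω| = 142536.6486 rpm)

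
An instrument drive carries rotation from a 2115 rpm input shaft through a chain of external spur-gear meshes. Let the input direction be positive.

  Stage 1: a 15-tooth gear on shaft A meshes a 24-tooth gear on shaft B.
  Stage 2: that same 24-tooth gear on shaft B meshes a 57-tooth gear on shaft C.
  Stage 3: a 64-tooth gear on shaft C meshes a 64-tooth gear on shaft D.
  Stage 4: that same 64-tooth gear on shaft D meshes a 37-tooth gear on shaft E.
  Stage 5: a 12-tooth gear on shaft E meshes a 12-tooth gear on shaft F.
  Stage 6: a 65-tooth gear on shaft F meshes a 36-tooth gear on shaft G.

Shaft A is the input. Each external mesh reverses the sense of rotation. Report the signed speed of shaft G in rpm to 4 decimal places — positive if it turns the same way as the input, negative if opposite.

Stage 1 [15T→24T]: ω = 2115.0000×15/24 = 1321.8750 rpm, dir flips to −; running = −1321.8750
Stage 2 [24T→57T]: ω = 1321.8750×24/57 = 556.5789 rpm, dir flips to +; running = +556.5789
Stage 3 [64T→64T]: ω = 556.5789×64/64 = 556.5789 rpm, dir flips to −; running = −556.5789
Stage 4 [64T→37T]: ω = 556.5789×64/37 = 962.7312 rpm, dir flips to +; running = +962.7312
Stage 5 [12T→12T]: ω = 962.7312×12/12 = 962.7312 rpm, dir flips to −; running = −962.7312
Stage 6 [65T→36T]: ω = 962.7312×65/36 = 1738.2646 rpm, dir flips to +; running = +1738.2646

+1738.2646 rpm (same as input, |ω| = 1738.2646 rpm)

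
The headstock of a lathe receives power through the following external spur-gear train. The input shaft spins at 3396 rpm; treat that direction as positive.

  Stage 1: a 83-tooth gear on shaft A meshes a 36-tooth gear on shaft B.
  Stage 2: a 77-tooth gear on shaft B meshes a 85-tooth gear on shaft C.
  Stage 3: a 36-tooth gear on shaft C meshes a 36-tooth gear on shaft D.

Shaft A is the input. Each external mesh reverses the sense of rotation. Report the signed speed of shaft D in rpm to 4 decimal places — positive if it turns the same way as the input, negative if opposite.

-7092.7569 rpm (opposite to input, |ω| = 7092.7569 rpm)

Stage 1 [83T→36T]: ω = 3396.0000×83/36 = 7829.6667 rpm, dir flips to −; running = −7829.6667
Stage 2 [77T→85T]: ω = 7829.6667×77/85 = 7092.7569 rpm, dir flips to +; running = +7092.7569
Stage 3 [36T→36T]: ω = 7092.7569×36/36 = 7092.7569 rpm, dir flips to −; running = −7092.7569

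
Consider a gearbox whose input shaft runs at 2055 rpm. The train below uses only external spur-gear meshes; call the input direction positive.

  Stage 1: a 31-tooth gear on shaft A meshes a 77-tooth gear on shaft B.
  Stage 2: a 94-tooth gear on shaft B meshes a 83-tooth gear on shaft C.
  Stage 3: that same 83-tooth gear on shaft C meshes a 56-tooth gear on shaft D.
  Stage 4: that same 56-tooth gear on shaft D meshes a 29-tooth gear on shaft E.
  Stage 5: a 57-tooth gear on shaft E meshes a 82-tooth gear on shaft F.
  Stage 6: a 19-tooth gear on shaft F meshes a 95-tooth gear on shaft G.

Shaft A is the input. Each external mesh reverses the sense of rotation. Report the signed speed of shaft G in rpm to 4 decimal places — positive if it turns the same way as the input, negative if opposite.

+372.8238 rpm (same as input, |ω| = 372.8238 rpm)

Stage 1 [31T→77T]: ω = 2055.0000×31/77 = 827.3377 rpm, dir flips to −; running = −827.3377
Stage 2 [94T→83T]: ω = 827.3377×94/83 = 936.9848 rpm, dir flips to +; running = +936.9848
Stage 3 [83T→56T]: ω = 936.9848×83/56 = 1388.7454 rpm, dir flips to −; running = −1388.7454
Stage 4 [56T→29T]: ω = 1388.7454×56/29 = 2681.7152 rpm, dir flips to +; running = +2681.7152
Stage 5 [57T→82T]: ω = 2681.7152×57/82 = 1864.1191 rpm, dir flips to −; running = −1864.1191
Stage 6 [19T→95T]: ω = 1864.1191×19/95 = 372.8238 rpm, dir flips to +; running = +372.8238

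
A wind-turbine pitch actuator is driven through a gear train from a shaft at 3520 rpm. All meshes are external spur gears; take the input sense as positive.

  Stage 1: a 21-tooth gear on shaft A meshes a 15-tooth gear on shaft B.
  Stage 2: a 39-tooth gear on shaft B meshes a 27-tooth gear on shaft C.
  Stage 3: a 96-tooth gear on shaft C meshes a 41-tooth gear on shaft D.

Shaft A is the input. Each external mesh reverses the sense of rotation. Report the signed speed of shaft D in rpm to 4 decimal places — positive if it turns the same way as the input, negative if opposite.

-16667.0569 rpm (opposite to input, |ω| = 16667.0569 rpm)

Stage 1 [21T→15T]: ω = 3520.0000×21/15 = 4928.0000 rpm, dir flips to −; running = −4928.0000
Stage 2 [39T→27T]: ω = 4928.0000×39/27 = 7118.2222 rpm, dir flips to +; running = +7118.2222
Stage 3 [96T→41T]: ω = 7118.2222×96/41 = 16667.0569 rpm, dir flips to −; running = −16667.0569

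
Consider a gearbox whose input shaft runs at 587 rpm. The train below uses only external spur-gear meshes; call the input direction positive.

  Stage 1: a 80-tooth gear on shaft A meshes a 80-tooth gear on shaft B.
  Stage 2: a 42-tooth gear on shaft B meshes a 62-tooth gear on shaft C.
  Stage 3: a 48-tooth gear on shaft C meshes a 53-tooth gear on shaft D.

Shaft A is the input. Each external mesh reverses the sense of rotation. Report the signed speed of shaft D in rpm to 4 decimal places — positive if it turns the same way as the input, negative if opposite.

-360.1315 rpm (opposite to input, |ω| = 360.1315 rpm)

Stage 1 [80T→80T]: ω = 587.0000×80/80 = 587.0000 rpm, dir flips to −; running = −587.0000
Stage 2 [42T→62T]: ω = 587.0000×42/62 = 397.6452 rpm, dir flips to +; running = +397.6452
Stage 3 [48T→53T]: ω = 397.6452×48/53 = 360.1315 rpm, dir flips to −; running = −360.1315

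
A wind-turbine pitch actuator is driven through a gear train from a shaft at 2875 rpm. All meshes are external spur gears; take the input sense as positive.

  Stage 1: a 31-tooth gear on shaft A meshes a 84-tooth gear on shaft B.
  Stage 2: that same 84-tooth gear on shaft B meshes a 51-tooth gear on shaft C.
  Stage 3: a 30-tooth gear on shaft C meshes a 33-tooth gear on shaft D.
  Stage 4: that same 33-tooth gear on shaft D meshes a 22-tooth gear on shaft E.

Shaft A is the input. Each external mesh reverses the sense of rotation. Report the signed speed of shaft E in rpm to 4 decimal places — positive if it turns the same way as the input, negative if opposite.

Stage 1 [31T→84T]: ω = 2875.0000×31/84 = 1061.0119 rpm, dir flips to −; running = −1061.0119
Stage 2 [84T→51T]: ω = 1061.0119×84/51 = 1747.5490 rpm, dir flips to +; running = +1747.5490
Stage 3 [30T→33T]: ω = 1747.5490×30/33 = 1588.6809 rpm, dir flips to −; running = −1588.6809
Stage 4 [33T→22T]: ω = 1588.6809×33/22 = 2383.0214 rpm, dir flips to +; running = +2383.0214

+2383.0214 rpm (same as input, |ω| = 2383.0214 rpm)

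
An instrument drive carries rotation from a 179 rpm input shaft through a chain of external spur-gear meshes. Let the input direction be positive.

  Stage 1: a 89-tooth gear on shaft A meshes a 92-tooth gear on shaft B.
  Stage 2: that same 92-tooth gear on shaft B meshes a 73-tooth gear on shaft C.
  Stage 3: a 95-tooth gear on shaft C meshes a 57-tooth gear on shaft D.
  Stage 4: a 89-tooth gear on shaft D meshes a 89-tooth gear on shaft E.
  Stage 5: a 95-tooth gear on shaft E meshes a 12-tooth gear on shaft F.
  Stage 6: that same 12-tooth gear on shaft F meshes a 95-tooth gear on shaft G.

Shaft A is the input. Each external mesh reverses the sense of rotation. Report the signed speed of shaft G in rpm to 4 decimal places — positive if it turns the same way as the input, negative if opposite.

+363.7215 rpm (same as input, |ω| = 363.7215 rpm)

Stage 1 [89T→92T]: ω = 179.0000×89/92 = 173.1630 rpm, dir flips to −; running = −173.1630
Stage 2 [92T→73T]: ω = 173.1630×92/73 = 218.2329 rpm, dir flips to +; running = +218.2329
Stage 3 [95T→57T]: ω = 218.2329×95/57 = 363.7215 rpm, dir flips to −; running = −363.7215
Stage 4 [89T→89T]: ω = 363.7215×89/89 = 363.7215 rpm, dir flips to +; running = +363.7215
Stage 5 [95T→12T]: ω = 363.7215×95/12 = 2879.4616 rpm, dir flips to −; running = −2879.4616
Stage 6 [12T→95T]: ω = 2879.4616×12/95 = 363.7215 rpm, dir flips to +; running = +363.7215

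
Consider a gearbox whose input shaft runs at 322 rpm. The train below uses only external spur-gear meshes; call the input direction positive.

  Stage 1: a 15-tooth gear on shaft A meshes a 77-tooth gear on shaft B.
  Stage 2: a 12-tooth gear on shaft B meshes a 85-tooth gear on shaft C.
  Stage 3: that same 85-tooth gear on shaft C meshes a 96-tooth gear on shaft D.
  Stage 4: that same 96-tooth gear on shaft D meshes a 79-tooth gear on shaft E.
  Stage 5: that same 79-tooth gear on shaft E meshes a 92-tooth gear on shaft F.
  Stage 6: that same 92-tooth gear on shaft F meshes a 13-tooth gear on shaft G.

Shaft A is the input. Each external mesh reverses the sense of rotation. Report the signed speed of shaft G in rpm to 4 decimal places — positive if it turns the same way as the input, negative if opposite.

Stage 1 [15T→77T]: ω = 322.0000×15/77 = 62.7273 rpm, dir flips to −; running = −62.7273
Stage 2 [12T→85T]: ω = 62.7273×12/85 = 8.8556 rpm, dir flips to +; running = +8.8556
Stage 3 [85T→96T]: ω = 8.8556×85/96 = 7.8409 rpm, dir flips to −; running = −7.8409
Stage 4 [96T→79T]: ω = 7.8409×96/79 = 9.5282 rpm, dir flips to +; running = +9.5282
Stage 5 [79T→92T]: ω = 9.5282×79/92 = 8.1818 rpm, dir flips to −; running = −8.1818
Stage 6 [92T→13T]: ω = 8.1818×92/13 = 57.9021 rpm, dir flips to +; running = +57.9021

+57.9021 rpm (same as input, |ω| = 57.9021 rpm)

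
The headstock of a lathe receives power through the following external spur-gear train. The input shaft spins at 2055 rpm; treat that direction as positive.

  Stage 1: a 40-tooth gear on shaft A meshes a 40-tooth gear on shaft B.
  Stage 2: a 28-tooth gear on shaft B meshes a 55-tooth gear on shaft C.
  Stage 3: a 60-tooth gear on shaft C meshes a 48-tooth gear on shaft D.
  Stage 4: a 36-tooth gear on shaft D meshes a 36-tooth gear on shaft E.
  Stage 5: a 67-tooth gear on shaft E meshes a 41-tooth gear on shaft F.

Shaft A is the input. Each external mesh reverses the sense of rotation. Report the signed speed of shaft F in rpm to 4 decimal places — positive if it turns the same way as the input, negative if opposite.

Stage 1 [40T→40T]: ω = 2055.0000×40/40 = 2055.0000 rpm, dir flips to −; running = −2055.0000
Stage 2 [28T→55T]: ω = 2055.0000×28/55 = 1046.1818 rpm, dir flips to +; running = +1046.1818
Stage 3 [60T→48T]: ω = 1046.1818×60/48 = 1307.7273 rpm, dir flips to −; running = −1307.7273
Stage 4 [36T→36T]: ω = 1307.7273×36/36 = 1307.7273 rpm, dir flips to +; running = +1307.7273
Stage 5 [67T→41T]: ω = 1307.7273×67/41 = 2137.0177 rpm, dir flips to −; running = −2137.0177

-2137.0177 rpm (opposite to input, |ω| = 2137.0177 rpm)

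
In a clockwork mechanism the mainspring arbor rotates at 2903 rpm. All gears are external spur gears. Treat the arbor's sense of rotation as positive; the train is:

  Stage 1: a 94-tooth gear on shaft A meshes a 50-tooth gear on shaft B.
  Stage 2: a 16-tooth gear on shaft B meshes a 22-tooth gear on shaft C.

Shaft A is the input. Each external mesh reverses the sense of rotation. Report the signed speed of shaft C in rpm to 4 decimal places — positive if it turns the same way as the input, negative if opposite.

+3969.1927 rpm (same as input, |ω| = 3969.1927 rpm)

Stage 1 [94T→50T]: ω = 2903.0000×94/50 = 5457.6400 rpm, dir flips to −; running = −5457.6400
Stage 2 [16T→22T]: ω = 5457.6400×16/22 = 3969.1927 rpm, dir flips to +; running = +3969.1927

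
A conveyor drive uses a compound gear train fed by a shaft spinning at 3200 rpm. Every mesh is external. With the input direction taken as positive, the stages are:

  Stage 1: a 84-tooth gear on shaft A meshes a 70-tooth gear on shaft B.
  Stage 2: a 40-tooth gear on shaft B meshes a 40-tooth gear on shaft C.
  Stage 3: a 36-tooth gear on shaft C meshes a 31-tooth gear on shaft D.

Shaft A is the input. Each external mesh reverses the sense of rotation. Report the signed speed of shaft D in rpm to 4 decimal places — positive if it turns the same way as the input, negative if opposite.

-4459.3548 rpm (opposite to input, |ω| = 4459.3548 rpm)

Stage 1 [84T→70T]: ω = 3200.0000×84/70 = 3840.0000 rpm, dir flips to −; running = −3840.0000
Stage 2 [40T→40T]: ω = 3840.0000×40/40 = 3840.0000 rpm, dir flips to +; running = +3840.0000
Stage 3 [36T→31T]: ω = 3840.0000×36/31 = 4459.3548 rpm, dir flips to −; running = −4459.3548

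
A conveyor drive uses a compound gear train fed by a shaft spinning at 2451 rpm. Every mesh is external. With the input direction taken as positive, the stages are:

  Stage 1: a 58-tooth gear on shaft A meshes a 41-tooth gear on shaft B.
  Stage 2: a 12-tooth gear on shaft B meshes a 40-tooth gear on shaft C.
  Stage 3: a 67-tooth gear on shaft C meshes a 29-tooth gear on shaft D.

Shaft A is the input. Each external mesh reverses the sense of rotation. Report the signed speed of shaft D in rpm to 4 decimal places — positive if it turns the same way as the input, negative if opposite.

Stage 1 [58T→41T]: ω = 2451.0000×58/41 = 3467.2683 rpm, dir flips to −; running = −3467.2683
Stage 2 [12T→40T]: ω = 3467.2683×12/40 = 1040.1805 rpm, dir flips to +; running = +1040.1805
Stage 3 [67T→29T]: ω = 1040.1805×67/29 = 2403.1756 rpm, dir flips to −; running = −2403.1756

-2403.1756 rpm (opposite to input, |ω| = 2403.1756 rpm)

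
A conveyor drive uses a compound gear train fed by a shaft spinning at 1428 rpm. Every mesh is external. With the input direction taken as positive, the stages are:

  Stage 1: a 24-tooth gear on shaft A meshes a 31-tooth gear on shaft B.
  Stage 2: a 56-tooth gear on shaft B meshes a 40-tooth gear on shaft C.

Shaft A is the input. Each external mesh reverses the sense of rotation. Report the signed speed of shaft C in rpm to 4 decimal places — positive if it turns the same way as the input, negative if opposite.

Stage 1 [24T→31T]: ω = 1428.0000×24/31 = 1105.5484 rpm, dir flips to −; running = −1105.5484
Stage 2 [56T→40T]: ω = 1105.5484×56/40 = 1547.7677 rpm, dir flips to +; running = +1547.7677

+1547.7677 rpm (same as input, |ω| = 1547.7677 rpm)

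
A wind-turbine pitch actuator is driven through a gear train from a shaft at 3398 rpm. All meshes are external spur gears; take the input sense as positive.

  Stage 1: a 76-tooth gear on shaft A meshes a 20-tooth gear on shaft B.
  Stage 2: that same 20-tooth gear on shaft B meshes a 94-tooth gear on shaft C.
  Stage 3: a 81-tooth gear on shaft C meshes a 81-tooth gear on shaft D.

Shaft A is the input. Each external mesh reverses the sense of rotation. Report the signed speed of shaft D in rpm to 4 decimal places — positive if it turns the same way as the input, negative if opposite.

Stage 1 [76T→20T]: ω = 3398.0000×76/20 = 12912.4000 rpm, dir flips to −; running = −12912.4000
Stage 2 [20T→94T]: ω = 12912.4000×20/94 = 2747.3191 rpm, dir flips to +; running = +2747.3191
Stage 3 [81T→81T]: ω = 2747.3191×81/81 = 2747.3191 rpm, dir flips to −; running = −2747.3191

-2747.3191 rpm (opposite to input, |ω| = 2747.3191 rpm)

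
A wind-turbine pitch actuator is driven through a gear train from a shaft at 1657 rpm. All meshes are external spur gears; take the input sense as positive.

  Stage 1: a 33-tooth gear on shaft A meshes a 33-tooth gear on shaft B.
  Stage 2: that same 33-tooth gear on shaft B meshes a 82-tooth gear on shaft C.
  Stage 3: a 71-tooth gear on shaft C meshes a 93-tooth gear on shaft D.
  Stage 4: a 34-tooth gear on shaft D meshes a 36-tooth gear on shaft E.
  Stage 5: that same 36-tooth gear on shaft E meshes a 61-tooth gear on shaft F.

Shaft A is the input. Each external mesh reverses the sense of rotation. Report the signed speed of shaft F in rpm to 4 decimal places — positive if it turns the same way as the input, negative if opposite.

Stage 1 [33T→33T]: ω = 1657.0000×33/33 = 1657.0000 rpm, dir flips to −; running = −1657.0000
Stage 2 [33T→82T]: ω = 1657.0000×33/82 = 666.8415 rpm, dir flips to +; running = +666.8415
Stage 3 [71T→93T]: ω = 666.8415×71/93 = 509.0940 rpm, dir flips to −; running = −509.0940
Stage 4 [34T→36T]: ω = 509.0940×34/36 = 480.8110 rpm, dir flips to +; running = +480.8110
Stage 5 [36T→61T]: ω = 480.8110×36/61 = 283.7573 rpm, dir flips to −; running = −283.7573

-283.7573 rpm (opposite to input, |ω| = 283.7573 rpm)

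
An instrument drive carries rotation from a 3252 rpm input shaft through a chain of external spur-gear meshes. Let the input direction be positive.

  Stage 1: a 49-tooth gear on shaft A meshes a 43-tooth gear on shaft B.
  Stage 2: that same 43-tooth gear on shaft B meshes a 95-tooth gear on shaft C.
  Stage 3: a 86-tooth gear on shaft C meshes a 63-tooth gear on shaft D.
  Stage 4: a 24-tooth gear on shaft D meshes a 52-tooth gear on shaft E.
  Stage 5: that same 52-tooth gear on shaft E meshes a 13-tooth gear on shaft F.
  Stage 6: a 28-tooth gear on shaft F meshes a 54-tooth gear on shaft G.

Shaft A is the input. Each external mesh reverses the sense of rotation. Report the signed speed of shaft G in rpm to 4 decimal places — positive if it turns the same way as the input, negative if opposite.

Stage 1 [49T→43T]: ω = 3252.0000×49/43 = 3705.7674 rpm, dir flips to −; running = −3705.7674
Stage 2 [43T→95T]: ω = 3705.7674×43/95 = 1677.3474 rpm, dir flips to +; running = +1677.3474
Stage 3 [86T→63T]: ω = 1677.3474×86/63 = 2289.7123 rpm, dir flips to −; running = −2289.7123
Stage 4 [24T→52T]: ω = 2289.7123×24/52 = 1056.7903 rpm, dir flips to +; running = +1056.7903
Stage 5 [52T→13T]: ω = 1056.7903×52/13 = 4227.1611 rpm, dir flips to −; running = −4227.1611
Stage 6 [28T→54T]: ω = 4227.1611×28/54 = 2191.8613 rpm, dir flips to +; running = +2191.8613

+2191.8613 rpm (same as input, |ω| = 2191.8613 rpm)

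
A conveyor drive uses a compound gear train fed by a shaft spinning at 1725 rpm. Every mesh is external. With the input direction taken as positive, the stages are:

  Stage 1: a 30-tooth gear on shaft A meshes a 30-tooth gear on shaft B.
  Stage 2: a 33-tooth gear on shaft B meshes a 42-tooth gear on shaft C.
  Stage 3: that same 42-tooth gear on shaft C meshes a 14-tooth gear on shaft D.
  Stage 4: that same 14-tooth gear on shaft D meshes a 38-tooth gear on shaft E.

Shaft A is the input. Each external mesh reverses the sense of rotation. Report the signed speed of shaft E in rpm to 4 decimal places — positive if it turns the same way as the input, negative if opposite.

Stage 1 [30T→30T]: ω = 1725.0000×30/30 = 1725.0000 rpm, dir flips to −; running = −1725.0000
Stage 2 [33T→42T]: ω = 1725.0000×33/42 = 1355.3571 rpm, dir flips to +; running = +1355.3571
Stage 3 [42T→14T]: ω = 1355.3571×42/14 = 4066.0714 rpm, dir flips to −; running = −4066.0714
Stage 4 [14T→38T]: ω = 4066.0714×14/38 = 1498.0263 rpm, dir flips to +; running = +1498.0263

+1498.0263 rpm (same as input, |ω| = 1498.0263 rpm)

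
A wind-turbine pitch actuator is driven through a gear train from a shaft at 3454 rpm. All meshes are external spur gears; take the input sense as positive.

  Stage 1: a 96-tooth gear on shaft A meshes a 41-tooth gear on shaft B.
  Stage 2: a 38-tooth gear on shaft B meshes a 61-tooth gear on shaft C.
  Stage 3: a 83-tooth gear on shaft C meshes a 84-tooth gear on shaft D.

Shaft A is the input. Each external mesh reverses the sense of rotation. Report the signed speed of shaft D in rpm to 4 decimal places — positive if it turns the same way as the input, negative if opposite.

Stage 1 [96T→41T]: ω = 3454.0000×96/41 = 8087.4146 rpm, dir flips to −; running = −8087.4146
Stage 2 [38T→61T]: ω = 8087.4146×38/61 = 5038.0616 rpm, dir flips to +; running = +5038.0616
Stage 3 [83T→84T]: ω = 5038.0616×83/84 = 4978.0847 rpm, dir flips to −; running = −4978.0847

-4978.0847 rpm (opposite to input, |ω| = 4978.0847 rpm)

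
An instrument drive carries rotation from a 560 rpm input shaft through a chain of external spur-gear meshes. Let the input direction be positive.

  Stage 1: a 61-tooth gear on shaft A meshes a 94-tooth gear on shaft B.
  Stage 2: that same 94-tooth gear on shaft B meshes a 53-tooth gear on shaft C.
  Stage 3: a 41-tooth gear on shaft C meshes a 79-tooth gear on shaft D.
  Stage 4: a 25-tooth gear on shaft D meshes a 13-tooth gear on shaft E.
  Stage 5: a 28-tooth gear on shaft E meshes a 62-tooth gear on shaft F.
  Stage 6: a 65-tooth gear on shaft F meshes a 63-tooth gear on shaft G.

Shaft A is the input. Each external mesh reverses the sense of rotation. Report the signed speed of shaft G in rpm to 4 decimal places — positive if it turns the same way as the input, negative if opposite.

+299.7330 rpm (same as input, |ω| = 299.7330 rpm)

Stage 1 [61T→94T]: ω = 560.0000×61/94 = 363.4043 rpm, dir flips to −; running = −363.4043
Stage 2 [94T→53T]: ω = 363.4043×94/53 = 644.5283 rpm, dir flips to +; running = +644.5283
Stage 3 [41T→79T]: ω = 644.5283×41/79 = 334.5020 rpm, dir flips to −; running = −334.5020
Stage 4 [25T→13T]: ω = 334.5020×25/13 = 643.2731 rpm, dir flips to +; running = +643.2731
Stage 5 [28T→62T]: ω = 643.2731×28/62 = 290.5104 rpm, dir flips to −; running = −290.5104
Stage 6 [65T→63T]: ω = 290.5104×65/63 = 299.7330 rpm, dir flips to +; running = +299.7330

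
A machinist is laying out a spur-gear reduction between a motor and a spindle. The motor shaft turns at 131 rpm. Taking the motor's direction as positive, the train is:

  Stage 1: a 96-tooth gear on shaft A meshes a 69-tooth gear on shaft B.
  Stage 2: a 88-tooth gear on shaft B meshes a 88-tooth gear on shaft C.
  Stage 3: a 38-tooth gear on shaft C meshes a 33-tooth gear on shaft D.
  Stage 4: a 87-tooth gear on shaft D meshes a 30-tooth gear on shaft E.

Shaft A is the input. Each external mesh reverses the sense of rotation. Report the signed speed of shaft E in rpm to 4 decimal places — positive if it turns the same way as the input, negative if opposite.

Stage 1 [96T→69T]: ω = 131.0000×96/69 = 182.2609 rpm, dir flips to −; running = −182.2609
Stage 2 [88T→88T]: ω = 182.2609×88/88 = 182.2609 rpm, dir flips to +; running = +182.2609
Stage 3 [38T→33T]: ω = 182.2609×38/33 = 209.8762 rpm, dir flips to −; running = −209.8762
Stage 4 [87T→30T]: ω = 209.8762×87/30 = 608.6408 rpm, dir flips to +; running = +608.6408

+608.6408 rpm (same as input, |ω| = 608.6408 rpm)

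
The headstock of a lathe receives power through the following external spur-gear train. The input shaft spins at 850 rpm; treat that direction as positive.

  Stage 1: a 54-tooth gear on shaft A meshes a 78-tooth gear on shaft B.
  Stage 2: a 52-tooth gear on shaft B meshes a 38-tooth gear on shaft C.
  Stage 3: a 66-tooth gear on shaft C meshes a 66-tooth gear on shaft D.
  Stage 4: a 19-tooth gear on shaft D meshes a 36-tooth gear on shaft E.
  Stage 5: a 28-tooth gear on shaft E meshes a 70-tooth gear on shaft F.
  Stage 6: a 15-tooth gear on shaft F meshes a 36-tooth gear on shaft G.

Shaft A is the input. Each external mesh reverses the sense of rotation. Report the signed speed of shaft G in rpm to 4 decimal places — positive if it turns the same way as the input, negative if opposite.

Stage 1 [54T→78T]: ω = 850.0000×54/78 = 588.4615 rpm, dir flips to −; running = −588.4615
Stage 2 [52T→38T]: ω = 588.4615×52/38 = 805.2632 rpm, dir flips to +; running = +805.2632
Stage 3 [66T→66T]: ω = 805.2632×66/66 = 805.2632 rpm, dir flips to −; running = −805.2632
Stage 4 [19T→36T]: ω = 805.2632×19/36 = 425.0000 rpm, dir flips to +; running = +425.0000
Stage 5 [28T→70T]: ω = 425.0000×28/70 = 170.0000 rpm, dir flips to −; running = −170.0000
Stage 6 [15T→36T]: ω = 170.0000×15/36 = 70.8333 rpm, dir flips to +; running = +70.8333

+70.8333 rpm (same as input, |ω| = 70.8333 rpm)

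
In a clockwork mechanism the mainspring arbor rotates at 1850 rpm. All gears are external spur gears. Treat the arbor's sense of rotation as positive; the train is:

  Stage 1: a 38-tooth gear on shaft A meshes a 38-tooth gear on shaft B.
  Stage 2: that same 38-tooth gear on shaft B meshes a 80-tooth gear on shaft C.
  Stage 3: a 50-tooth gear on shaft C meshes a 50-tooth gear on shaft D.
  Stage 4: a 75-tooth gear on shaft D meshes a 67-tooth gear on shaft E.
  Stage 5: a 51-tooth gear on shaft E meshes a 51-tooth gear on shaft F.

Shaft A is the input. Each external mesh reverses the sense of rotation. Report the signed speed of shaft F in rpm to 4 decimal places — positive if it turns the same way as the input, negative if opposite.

-983.6754 rpm (opposite to input, |ω| = 983.6754 rpm)

Stage 1 [38T→38T]: ω = 1850.0000×38/38 = 1850.0000 rpm, dir flips to −; running = −1850.0000
Stage 2 [38T→80T]: ω = 1850.0000×38/80 = 878.7500 rpm, dir flips to +; running = +878.7500
Stage 3 [50T→50T]: ω = 878.7500×50/50 = 878.7500 rpm, dir flips to −; running = −878.7500
Stage 4 [75T→67T]: ω = 878.7500×75/67 = 983.6754 rpm, dir flips to +; running = +983.6754
Stage 5 [51T→51T]: ω = 983.6754×51/51 = 983.6754 rpm, dir flips to −; running = −983.6754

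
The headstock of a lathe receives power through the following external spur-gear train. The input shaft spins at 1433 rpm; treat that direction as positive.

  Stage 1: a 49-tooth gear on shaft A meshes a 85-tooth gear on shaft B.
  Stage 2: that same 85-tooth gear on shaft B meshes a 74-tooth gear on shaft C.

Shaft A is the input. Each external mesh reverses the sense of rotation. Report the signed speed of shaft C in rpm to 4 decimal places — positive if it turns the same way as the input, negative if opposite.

Stage 1 [49T→85T]: ω = 1433.0000×49/85 = 826.0824 rpm, dir flips to −; running = −826.0824
Stage 2 [85T→74T]: ω = 826.0824×85/74 = 948.8784 rpm, dir flips to +; running = +948.8784

+948.8784 rpm (same as input, |ω| = 948.8784 rpm)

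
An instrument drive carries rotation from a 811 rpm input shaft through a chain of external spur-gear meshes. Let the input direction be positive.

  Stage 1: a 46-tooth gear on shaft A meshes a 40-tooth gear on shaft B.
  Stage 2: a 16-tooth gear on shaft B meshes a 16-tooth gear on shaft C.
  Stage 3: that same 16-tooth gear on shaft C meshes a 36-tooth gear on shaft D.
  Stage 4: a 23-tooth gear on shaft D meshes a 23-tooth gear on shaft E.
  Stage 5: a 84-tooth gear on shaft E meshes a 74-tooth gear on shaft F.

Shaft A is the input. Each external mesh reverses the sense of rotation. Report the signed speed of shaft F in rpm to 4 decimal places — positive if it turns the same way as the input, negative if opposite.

Stage 1 [46T→40T]: ω = 811.0000×46/40 = 932.6500 rpm, dir flips to −; running = −932.6500
Stage 2 [16T→16T]: ω = 932.6500×16/16 = 932.6500 rpm, dir flips to +; running = +932.6500
Stage 3 [16T→36T]: ω = 932.6500×16/36 = 414.5111 rpm, dir flips to −; running = −414.5111
Stage 4 [23T→23T]: ω = 414.5111×23/23 = 414.5111 rpm, dir flips to +; running = +414.5111
Stage 5 [84T→74T]: ω = 414.5111×84/74 = 470.5261 rpm, dir flips to −; running = −470.5261

-470.5261 rpm (opposite to input, |ω| = 470.5261 rpm)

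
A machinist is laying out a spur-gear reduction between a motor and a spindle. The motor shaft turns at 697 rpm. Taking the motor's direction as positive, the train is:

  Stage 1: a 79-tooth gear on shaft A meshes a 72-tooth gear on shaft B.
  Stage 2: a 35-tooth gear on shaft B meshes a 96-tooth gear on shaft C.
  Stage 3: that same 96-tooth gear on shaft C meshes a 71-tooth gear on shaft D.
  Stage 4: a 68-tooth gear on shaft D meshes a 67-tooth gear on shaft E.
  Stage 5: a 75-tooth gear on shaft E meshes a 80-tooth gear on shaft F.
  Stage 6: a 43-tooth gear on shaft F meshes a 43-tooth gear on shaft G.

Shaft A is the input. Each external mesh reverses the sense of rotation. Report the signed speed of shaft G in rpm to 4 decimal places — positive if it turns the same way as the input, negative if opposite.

Stage 1 [79T→72T]: ω = 697.0000×79/72 = 764.7639 rpm, dir flips to −; running = −764.7639
Stage 2 [35T→96T]: ω = 764.7639×35/96 = 278.8202 rpm, dir flips to +; running = +278.8202
Stage 3 [96T→71T]: ω = 278.8202×96/71 = 376.9963 rpm, dir flips to −; running = −376.9963
Stage 4 [68T→67T]: ω = 376.9963×68/67 = 382.6231 rpm, dir flips to +; running = +382.6231
Stage 5 [75T→80T]: ω = 382.6231×75/80 = 358.7092 rpm, dir flips to −; running = −358.7092
Stage 6 [43T→43T]: ω = 358.7092×43/43 = 358.7092 rpm, dir flips to +; running = +358.7092

+358.7092 rpm (same as input, |ω| = 358.7092 rpm)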